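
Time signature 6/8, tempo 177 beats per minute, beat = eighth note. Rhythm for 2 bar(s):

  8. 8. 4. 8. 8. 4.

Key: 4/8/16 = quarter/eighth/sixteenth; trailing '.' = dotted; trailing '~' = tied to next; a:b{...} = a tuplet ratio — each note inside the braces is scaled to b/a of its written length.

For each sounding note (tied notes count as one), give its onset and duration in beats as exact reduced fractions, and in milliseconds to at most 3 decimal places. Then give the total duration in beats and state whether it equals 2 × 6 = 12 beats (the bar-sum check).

1) 0.0ms=0b +508.475ms=3/2b
2) 508.475ms=3/2b +508.475ms=3/2b
3) 1016.949ms=3b +1016.949ms=3b
4) 2033.898ms=6b +508.475ms=3/2b
5) 2542.373ms=15/2b +508.475ms=3/2b
6) 3050.847ms=9b +1016.949ms=3b
Σ=12b of 12 (177bpm 6/8) — PASS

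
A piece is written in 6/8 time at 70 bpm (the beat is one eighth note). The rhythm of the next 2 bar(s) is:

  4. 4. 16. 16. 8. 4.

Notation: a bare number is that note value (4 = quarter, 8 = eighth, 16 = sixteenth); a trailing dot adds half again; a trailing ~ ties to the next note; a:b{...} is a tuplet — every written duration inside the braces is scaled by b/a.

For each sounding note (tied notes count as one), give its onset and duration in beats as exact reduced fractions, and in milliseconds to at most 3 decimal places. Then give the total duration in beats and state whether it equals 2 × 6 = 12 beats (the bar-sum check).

1) 0.0ms=0b +2571.429ms=3b
2) 2571.429ms=3b +2571.429ms=3b
3) 5142.857ms=6b +642.857ms=3/4b
4) 5785.714ms=27/4b +642.857ms=3/4b
5) 6428.571ms=15/2b +1285.714ms=3/2b
6) 7714.286ms=9b +2571.429ms=3b
Σ=12b of 12 (70bpm 6/8) — PASS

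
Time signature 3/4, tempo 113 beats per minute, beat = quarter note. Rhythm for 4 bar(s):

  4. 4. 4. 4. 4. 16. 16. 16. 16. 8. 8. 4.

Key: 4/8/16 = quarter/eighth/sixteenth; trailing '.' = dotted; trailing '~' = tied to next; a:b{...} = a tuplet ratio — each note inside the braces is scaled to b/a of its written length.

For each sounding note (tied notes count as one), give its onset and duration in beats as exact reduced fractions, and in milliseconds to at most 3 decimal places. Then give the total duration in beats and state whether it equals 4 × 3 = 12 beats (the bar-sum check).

1) 0.0ms=0b +796.46ms=3/2b
2) 796.46ms=3/2b +796.46ms=3/2b
3) 1592.92ms=3b +796.46ms=3/2b
4) 2389.381ms=9/2b +796.46ms=3/2b
5) 3185.841ms=6b +796.46ms=3/2b
6) 3982.301ms=15/2b +199.115ms=3/8b
7) 4181.416ms=63/8b +199.115ms=3/8b
8) 4380.531ms=33/4b +199.115ms=3/8b
9) 4579.646ms=69/8b +199.115ms=3/8b
10) 4778.761ms=9b +398.23ms=3/4b
11) 5176.991ms=39/4b +398.23ms=3/4b
12) 5575.221ms=21/2b +796.46ms=3/2b
Σ=12b of 12 (113bpm 3/4) — PASS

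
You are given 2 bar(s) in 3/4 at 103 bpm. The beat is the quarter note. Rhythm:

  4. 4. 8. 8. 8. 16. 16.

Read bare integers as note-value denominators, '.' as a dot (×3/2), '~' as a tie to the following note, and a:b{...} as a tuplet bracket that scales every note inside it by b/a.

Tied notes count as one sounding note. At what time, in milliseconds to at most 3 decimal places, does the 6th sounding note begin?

note 6 onset = 21/4b = 3058.252ms

1. 0.0ms @ 0 + 873.786ms (3/2)
2. 873.786ms @ 3/2 + 873.786ms (3/2)
3. 1747.573ms @ 3 + 436.893ms (3/4)
4. 2184.466ms @ 15/4 + 436.893ms (3/4)
5. 2621.359ms @ 9/2 + 436.893ms (3/4)
6. 3058.252ms @ 21/4 + 218.447ms (3/8)
7. 3276.699ms @ 45/8 + 218.447ms (3/8)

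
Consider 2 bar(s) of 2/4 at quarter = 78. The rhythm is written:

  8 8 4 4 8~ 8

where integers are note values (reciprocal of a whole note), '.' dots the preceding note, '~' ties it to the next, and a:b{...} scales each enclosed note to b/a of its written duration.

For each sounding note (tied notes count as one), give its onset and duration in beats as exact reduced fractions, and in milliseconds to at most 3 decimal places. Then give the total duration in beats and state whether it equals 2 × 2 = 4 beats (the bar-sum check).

1) 0.0ms=0b +384.615ms=1/2b
2) 384.615ms=1/2b +384.615ms=1/2b
3) 769.231ms=1b +769.231ms=1b
4) 1538.462ms=2b +769.231ms=1b
5) 2307.692ms=3b +769.231ms=1b
Σ=4b of 4 (78bpm 2/4) — PASS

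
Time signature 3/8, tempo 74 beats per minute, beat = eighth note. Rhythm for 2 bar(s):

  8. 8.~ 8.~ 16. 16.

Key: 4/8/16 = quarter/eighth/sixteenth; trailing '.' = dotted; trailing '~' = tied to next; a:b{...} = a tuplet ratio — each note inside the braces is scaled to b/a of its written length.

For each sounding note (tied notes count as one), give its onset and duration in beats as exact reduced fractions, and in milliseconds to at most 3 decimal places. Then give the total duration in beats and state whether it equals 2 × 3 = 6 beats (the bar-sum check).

1) 0.0ms=0b +1216.216ms=3/2b
2) 1216.216ms=3/2b +3040.541ms=15/4b
3) 4256.757ms=21/4b +608.108ms=3/4b
Σ=6b of 6 (74bpm 3/8) — PASS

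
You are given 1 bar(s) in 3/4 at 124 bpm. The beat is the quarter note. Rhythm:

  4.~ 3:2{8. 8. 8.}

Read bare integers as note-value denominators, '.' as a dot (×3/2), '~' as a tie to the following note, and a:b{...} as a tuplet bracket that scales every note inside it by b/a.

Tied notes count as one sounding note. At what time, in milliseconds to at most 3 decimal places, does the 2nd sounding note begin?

note 2 onset = 2b = 967.742ms

1. 0.0ms @ 0 + 967.742ms (2)
2. 967.742ms @ 2 + 241.935ms (1/2)
3. 1209.677ms @ 5/2 + 241.935ms (1/2)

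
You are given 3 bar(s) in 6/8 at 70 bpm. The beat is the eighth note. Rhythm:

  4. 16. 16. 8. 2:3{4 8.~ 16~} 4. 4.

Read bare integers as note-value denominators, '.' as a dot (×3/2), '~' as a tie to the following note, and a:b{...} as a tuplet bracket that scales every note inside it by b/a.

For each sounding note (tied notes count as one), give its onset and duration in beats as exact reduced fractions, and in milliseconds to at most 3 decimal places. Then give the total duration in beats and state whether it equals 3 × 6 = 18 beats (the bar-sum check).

1) 0.0ms=0b +2571.429ms=3b
2) 2571.429ms=3b +642.857ms=3/4b
3) 3214.286ms=15/4b +642.857ms=3/4b
4) 3857.143ms=9/2b +1285.714ms=3/2b
5) 5142.857ms=6b +2571.429ms=3b
6) 7714.286ms=9b +5142.857ms=6b
7) 12857.143ms=15b +2571.429ms=3b
Σ=18b of 18 (70bpm 6/8) — PASS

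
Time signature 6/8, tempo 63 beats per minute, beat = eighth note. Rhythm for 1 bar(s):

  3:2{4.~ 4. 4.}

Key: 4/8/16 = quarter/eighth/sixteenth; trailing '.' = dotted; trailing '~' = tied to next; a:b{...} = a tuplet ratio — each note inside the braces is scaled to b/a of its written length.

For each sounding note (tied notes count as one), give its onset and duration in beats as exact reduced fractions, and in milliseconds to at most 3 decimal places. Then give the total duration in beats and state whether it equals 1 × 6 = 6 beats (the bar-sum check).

1) 0.0ms=0b +3809.524ms=4b
2) 3809.524ms=4b +1904.762ms=2b
Σ=6b of 6 (63bpm 6/8) — PASS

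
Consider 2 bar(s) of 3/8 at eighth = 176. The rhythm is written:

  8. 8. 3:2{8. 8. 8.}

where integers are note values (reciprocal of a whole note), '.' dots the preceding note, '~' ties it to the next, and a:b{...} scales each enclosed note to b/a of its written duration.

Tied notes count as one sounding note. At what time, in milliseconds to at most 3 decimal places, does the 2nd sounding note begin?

1. 0.0ms @ 0 + 511.364ms (3/2)
2. 511.364ms @ 3/2 + 511.364ms (3/2)
3. 1022.727ms @ 3 + 340.909ms (1)
4. 1363.636ms @ 4 + 340.909ms (1)
5. 1704.545ms @ 5 + 340.909ms (1)

note 2 onset = 3/2b = 511.364ms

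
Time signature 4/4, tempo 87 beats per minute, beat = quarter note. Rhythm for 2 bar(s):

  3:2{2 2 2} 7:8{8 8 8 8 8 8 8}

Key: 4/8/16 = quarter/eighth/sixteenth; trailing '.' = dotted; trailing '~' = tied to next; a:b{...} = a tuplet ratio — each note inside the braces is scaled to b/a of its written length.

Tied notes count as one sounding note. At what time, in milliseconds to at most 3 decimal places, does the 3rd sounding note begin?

note 3 onset = 8/3b = 1839.08ms

1. 0.0ms @ 0 + 919.54ms (4/3)
2. 919.54ms @ 4/3 + 919.54ms (4/3)
3. 1839.08ms @ 8/3 + 919.54ms (4/3)
4. 2758.621ms @ 4 + 394.089ms (4/7)
5. 3152.709ms @ 32/7 + 394.089ms (4/7)
6. 3546.798ms @ 36/7 + 394.089ms (4/7)
7. 3940.887ms @ 40/7 + 394.089ms (4/7)
8. 4334.975ms @ 44/7 + 394.089ms (4/7)
9. 4729.064ms @ 48/7 + 394.089ms (4/7)
10. 5123.153ms @ 52/7 + 394.089ms (4/7)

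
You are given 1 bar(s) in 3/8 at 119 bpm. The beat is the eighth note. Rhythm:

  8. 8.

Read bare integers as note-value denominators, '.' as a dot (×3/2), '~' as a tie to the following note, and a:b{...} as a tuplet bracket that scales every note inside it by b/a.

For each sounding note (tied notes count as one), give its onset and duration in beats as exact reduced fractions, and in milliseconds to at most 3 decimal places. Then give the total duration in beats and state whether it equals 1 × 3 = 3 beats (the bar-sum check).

1) 0.0ms=0b +756.303ms=3/2b
2) 756.303ms=3/2b +756.303ms=3/2b
Σ=3b of 3 (119bpm 3/8) — PASS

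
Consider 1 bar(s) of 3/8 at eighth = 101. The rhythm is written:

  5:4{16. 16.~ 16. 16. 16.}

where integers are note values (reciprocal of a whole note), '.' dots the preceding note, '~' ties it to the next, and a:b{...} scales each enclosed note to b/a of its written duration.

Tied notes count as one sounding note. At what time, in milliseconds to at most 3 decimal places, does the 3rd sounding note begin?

1. 0.0ms @ 0 + 356.436ms (3/5)
2. 356.436ms @ 3/5 + 712.871ms (6/5)
3. 1069.307ms @ 9/5 + 356.436ms (3/5)
4. 1425.743ms @ 12/5 + 356.436ms (3/5)

note 3 onset = 9/5b = 1069.307ms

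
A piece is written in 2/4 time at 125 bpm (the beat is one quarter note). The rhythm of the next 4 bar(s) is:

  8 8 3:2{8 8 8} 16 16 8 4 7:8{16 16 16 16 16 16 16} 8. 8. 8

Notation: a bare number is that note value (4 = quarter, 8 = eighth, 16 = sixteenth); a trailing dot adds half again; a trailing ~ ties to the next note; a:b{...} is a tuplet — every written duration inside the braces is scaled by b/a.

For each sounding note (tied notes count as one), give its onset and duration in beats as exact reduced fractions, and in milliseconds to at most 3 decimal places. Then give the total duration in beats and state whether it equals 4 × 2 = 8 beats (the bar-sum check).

1) 0.0ms=0b +240.0ms=1/2b
2) 240.0ms=1/2b +240.0ms=1/2b
3) 480.0ms=1b +160.0ms=1/3b
4) 640.0ms=4/3b +160.0ms=1/3b
5) 800.0ms=5/3b +160.0ms=1/3b
6) 960.0ms=2b +120.0ms=1/4b
7) 1080.0ms=9/4b +120.0ms=1/4b
8) 1200.0ms=5/2b +240.0ms=1/2b
9) 1440.0ms=3b +480.0ms=1b
10) 1920.0ms=4b +137.143ms=2/7b
11) 2057.143ms=30/7b +137.143ms=2/7b
12) 2194.286ms=32/7b +137.143ms=2/7b
13) 2331.429ms=34/7b +137.143ms=2/7b
14) 2468.571ms=36/7b +137.143ms=2/7b
15) 2605.714ms=38/7b +137.143ms=2/7b
16) 2742.857ms=40/7b +137.143ms=2/7b
17) 2880.0ms=6b +360.0ms=3/4b
18) 3240.0ms=27/4b +360.0ms=3/4b
19) 3600.0ms=15/2b +240.0ms=1/2b
Σ=8b of 8 (125bpm 2/4) — PASS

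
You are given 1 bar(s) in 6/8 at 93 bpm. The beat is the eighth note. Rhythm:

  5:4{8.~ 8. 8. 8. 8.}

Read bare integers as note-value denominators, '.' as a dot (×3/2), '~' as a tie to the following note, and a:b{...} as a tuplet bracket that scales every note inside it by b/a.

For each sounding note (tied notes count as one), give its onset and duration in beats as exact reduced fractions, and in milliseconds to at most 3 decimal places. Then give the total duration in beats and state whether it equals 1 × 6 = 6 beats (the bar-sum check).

1) 0.0ms=0b +1548.387ms=12/5b
2) 1548.387ms=12/5b +774.194ms=6/5b
3) 2322.581ms=18/5b +774.194ms=6/5b
4) 3096.774ms=24/5b +774.194ms=6/5b
Σ=6b of 6 (93bpm 6/8) — PASS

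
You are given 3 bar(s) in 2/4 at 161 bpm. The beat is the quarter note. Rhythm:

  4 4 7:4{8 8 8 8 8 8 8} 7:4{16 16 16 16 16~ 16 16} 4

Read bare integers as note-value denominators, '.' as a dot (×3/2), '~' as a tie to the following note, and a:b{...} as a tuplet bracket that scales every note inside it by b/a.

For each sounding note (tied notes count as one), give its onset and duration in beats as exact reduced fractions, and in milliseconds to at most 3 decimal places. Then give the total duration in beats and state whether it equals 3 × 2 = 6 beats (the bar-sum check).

1) 0.0ms=0b +372.671ms=1b
2) 372.671ms=1b +372.671ms=1b
3) 745.342ms=2b +106.477ms=2/7b
4) 851.819ms=16/7b +106.477ms=2/7b
5) 958.296ms=18/7b +106.477ms=2/7b
6) 1064.774ms=20/7b +106.477ms=2/7b
7) 1171.251ms=22/7b +106.477ms=2/7b
8) 1277.728ms=24/7b +106.477ms=2/7b
9) 1384.206ms=26/7b +106.477ms=2/7b
10) 1490.683ms=4b +53.239ms=1/7b
11) 1543.922ms=29/7b +53.239ms=1/7b
12) 1597.161ms=30/7b +53.239ms=1/7b
13) 1650.399ms=31/7b +53.239ms=1/7b
14) 1703.638ms=32/7b +106.477ms=2/7b
15) 1810.115ms=34/7b +53.239ms=1/7b
16) 1863.354ms=5b +372.671ms=1b
Σ=6b of 6 (161bpm 2/4) — PASS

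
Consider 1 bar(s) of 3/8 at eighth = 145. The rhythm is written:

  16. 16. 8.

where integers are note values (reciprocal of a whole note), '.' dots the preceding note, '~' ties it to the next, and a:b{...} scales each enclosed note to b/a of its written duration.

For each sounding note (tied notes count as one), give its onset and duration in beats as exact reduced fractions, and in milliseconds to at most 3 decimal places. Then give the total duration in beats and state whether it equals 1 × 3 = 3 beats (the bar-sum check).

1) 0.0ms=0b +310.345ms=3/4b
2) 310.345ms=3/4b +310.345ms=3/4b
3) 620.69ms=3/2b +620.69ms=3/2b
Σ=3b of 3 (145bpm 3/8) — PASS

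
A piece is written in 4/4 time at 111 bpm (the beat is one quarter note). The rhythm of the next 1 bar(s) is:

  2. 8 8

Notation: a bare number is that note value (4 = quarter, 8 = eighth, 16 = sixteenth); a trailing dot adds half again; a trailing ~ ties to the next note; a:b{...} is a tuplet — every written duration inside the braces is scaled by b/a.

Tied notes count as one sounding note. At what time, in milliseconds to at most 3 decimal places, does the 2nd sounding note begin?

1. 0.0ms @ 0 + 1621.622ms (3)
2. 1621.622ms @ 3 + 270.27ms (1/2)
3. 1891.892ms @ 7/2 + 270.27ms (1/2)

note 2 onset = 3b = 1621.622ms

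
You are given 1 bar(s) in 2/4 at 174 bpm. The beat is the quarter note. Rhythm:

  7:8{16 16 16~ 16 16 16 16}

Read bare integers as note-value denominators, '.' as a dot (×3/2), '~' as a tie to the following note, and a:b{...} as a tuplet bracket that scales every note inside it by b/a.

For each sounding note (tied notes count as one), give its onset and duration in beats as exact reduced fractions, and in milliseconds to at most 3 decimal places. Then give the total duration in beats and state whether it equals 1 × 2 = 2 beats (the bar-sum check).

1) 0.0ms=0b +98.522ms=2/7b
2) 98.522ms=2/7b +98.522ms=2/7b
3) 197.044ms=4/7b +197.044ms=4/7b
4) 394.089ms=8/7b +98.522ms=2/7b
5) 492.611ms=10/7b +98.522ms=2/7b
6) 591.133ms=12/7b +98.522ms=2/7b
Σ=2b of 2 (174bpm 2/4) — PASS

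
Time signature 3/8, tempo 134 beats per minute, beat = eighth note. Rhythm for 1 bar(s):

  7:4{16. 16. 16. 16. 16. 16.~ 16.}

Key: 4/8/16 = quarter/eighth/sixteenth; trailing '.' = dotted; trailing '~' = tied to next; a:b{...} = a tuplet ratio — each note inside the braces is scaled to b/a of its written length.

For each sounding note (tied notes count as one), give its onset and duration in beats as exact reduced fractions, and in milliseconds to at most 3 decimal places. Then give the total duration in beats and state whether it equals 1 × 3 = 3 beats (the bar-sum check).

1) 0.0ms=0b +191.898ms=3/7b
2) 191.898ms=3/7b +191.898ms=3/7b
3) 383.795ms=6/7b +191.898ms=3/7b
4) 575.693ms=9/7b +191.898ms=3/7b
5) 767.591ms=12/7b +191.898ms=3/7b
6) 959.488ms=15/7b +383.795ms=6/7b
Σ=3b of 3 (134bpm 3/8) — PASS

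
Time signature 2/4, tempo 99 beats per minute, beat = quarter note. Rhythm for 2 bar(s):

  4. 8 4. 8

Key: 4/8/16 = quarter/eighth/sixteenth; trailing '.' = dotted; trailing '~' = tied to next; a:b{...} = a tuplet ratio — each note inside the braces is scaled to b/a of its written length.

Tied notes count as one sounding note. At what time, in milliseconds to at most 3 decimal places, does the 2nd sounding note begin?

note 2 onset = 3/2b = 909.091ms

1. 0.0ms @ 0 + 909.091ms (3/2)
2. 909.091ms @ 3/2 + 303.03ms (1/2)
3. 1212.121ms @ 2 + 909.091ms (3/2)
4. 2121.212ms @ 7/2 + 303.03ms (1/2)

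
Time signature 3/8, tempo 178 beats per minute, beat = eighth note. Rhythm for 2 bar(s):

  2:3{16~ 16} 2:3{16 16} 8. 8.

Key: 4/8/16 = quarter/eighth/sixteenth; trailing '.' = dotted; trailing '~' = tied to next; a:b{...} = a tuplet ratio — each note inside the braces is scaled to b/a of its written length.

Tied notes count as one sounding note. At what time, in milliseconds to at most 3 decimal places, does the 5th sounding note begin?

note 5 onset = 9/2b = 1516.854ms

1. 0.0ms @ 0 + 505.618ms (3/2)
2. 505.618ms @ 3/2 + 252.809ms (3/4)
3. 758.427ms @ 9/4 + 252.809ms (3/4)
4. 1011.236ms @ 3 + 505.618ms (3/2)
5. 1516.854ms @ 9/2 + 505.618ms (3/2)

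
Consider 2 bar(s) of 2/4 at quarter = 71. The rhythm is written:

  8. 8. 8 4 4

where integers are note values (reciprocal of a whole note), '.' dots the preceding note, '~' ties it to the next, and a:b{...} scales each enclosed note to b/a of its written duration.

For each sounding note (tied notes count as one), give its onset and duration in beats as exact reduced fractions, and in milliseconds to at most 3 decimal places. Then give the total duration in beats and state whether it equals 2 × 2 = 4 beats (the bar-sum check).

1) 0.0ms=0b +633.803ms=3/4b
2) 633.803ms=3/4b +633.803ms=3/4b
3) 1267.606ms=3/2b +422.535ms=1/2b
4) 1690.141ms=2b +845.07ms=1b
5) 2535.211ms=3b +845.07ms=1b
Σ=4b of 4 (71bpm 2/4) — PASS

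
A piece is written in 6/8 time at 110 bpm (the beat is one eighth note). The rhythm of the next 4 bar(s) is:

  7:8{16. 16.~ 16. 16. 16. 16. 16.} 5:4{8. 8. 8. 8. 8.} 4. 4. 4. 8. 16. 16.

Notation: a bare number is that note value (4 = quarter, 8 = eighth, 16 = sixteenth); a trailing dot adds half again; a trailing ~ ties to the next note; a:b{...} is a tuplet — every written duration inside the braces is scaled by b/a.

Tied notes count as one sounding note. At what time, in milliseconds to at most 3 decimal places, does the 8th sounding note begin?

note 8 onset = 36/5b = 3927.273ms

1. 0.0ms @ 0 + 467.532ms (6/7)
2. 467.532ms @ 6/7 + 935.065ms (12/7)
3. 1402.597ms @ 18/7 + 467.532ms (6/7)
4. 1870.13ms @ 24/7 + 467.532ms (6/7)
5. 2337.662ms @ 30/7 + 467.532ms (6/7)
6. 2805.195ms @ 36/7 + 467.532ms (6/7)
7. 3272.727ms @ 6 + 654.545ms (6/5)
8. 3927.273ms @ 36/5 + 654.545ms (6/5)
9. 4581.818ms @ 42/5 + 654.545ms (6/5)
10. 5236.364ms @ 48/5 + 654.545ms (6/5)
11. 5890.909ms @ 54/5 + 654.545ms (6/5)
12. 6545.455ms @ 12 + 1636.364ms (3)
13. 8181.818ms @ 15 + 1636.364ms (3)
14. 9818.182ms @ 18 + 1636.364ms (3)
15. 11454.545ms @ 21 + 818.182ms (3/2)
16. 12272.727ms @ 45/2 + 409.091ms (3/4)
17. 12681.818ms @ 93/4 + 409.091ms (3/4)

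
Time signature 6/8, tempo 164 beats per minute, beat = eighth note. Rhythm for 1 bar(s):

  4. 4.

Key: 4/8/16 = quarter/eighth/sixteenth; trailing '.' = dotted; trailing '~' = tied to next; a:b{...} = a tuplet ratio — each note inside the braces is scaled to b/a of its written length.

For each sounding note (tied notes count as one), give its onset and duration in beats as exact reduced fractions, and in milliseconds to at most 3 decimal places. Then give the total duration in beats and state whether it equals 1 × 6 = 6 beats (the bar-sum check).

1) 0.0ms=0b +1097.561ms=3b
2) 1097.561ms=3b +1097.561ms=3b
Σ=6b of 6 (164bpm 6/8) — PASS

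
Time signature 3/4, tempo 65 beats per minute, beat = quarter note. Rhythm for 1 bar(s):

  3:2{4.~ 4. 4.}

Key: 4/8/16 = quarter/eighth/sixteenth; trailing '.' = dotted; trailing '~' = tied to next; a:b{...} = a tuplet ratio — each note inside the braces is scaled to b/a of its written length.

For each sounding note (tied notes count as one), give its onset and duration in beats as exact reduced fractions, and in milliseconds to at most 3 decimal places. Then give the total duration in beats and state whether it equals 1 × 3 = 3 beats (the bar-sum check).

1) 0.0ms=0b +1846.154ms=2b
2) 1846.154ms=2b +923.077ms=1b
Σ=3b of 3 (65bpm 3/4) — PASS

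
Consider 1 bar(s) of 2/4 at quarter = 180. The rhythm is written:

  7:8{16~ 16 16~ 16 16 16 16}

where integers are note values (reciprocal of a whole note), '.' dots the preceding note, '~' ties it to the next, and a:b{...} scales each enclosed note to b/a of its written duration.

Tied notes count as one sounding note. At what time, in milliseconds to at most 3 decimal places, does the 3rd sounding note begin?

note 3 onset = 8/7b = 380.952ms

1. 0.0ms @ 0 + 190.476ms (4/7)
2. 190.476ms @ 4/7 + 190.476ms (4/7)
3. 380.952ms @ 8/7 + 95.238ms (2/7)
4. 476.19ms @ 10/7 + 95.238ms (2/7)
5. 571.429ms @ 12/7 + 95.238ms (2/7)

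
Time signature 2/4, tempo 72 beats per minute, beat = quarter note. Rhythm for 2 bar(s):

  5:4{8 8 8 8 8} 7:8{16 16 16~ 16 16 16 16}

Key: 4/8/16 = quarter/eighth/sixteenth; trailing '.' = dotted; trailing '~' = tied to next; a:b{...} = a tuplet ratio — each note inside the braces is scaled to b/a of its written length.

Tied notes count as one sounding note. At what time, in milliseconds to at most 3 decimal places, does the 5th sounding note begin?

note 5 onset = 8/5b = 1333.333ms

1. 0.0ms @ 0 + 333.333ms (2/5)
2. 333.333ms @ 2/5 + 333.333ms (2/5)
3. 666.667ms @ 4/5 + 333.333ms (2/5)
4. 1000.0ms @ 6/5 + 333.333ms (2/5)
5. 1333.333ms @ 8/5 + 333.333ms (2/5)
6. 1666.667ms @ 2 + 238.095ms (2/7)
7. 1904.762ms @ 16/7 + 238.095ms (2/7)
8. 2142.857ms @ 18/7 + 476.19ms (4/7)
9. 2619.048ms @ 22/7 + 238.095ms (2/7)
10. 2857.143ms @ 24/7 + 238.095ms (2/7)
11. 3095.238ms @ 26/7 + 238.095ms (2/7)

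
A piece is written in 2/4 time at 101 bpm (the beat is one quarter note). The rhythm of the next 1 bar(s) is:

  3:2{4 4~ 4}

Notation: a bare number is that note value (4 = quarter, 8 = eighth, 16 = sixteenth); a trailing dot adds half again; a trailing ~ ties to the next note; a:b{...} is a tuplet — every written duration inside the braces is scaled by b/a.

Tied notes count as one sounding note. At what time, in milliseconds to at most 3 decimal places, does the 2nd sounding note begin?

1. 0.0ms @ 0 + 396.04ms (2/3)
2. 396.04ms @ 2/3 + 792.079ms (4/3)

note 2 onset = 2/3b = 396.04ms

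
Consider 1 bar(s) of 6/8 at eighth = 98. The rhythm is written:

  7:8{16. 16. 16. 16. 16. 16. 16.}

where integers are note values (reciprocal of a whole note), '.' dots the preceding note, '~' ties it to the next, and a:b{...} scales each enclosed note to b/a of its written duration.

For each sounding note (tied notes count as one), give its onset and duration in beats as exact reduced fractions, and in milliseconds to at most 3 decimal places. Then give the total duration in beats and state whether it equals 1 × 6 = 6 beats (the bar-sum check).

1) 0.0ms=0b +524.781ms=6/7b
2) 524.781ms=6/7b +524.781ms=6/7b
3) 1049.563ms=12/7b +524.781ms=6/7b
4) 1574.344ms=18/7b +524.781ms=6/7b
5) 2099.125ms=24/7b +524.781ms=6/7b
6) 2623.907ms=30/7b +524.781ms=6/7b
7) 3148.688ms=36/7b +524.781ms=6/7b
Σ=6b of 6 (98bpm 6/8) — PASS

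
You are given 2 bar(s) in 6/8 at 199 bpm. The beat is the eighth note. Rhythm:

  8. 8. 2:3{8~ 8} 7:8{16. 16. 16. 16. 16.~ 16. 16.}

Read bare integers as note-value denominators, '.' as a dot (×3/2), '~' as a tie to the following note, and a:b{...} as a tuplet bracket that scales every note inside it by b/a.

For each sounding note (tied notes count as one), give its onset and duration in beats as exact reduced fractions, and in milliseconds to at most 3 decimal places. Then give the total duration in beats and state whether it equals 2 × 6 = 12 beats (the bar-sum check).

1) 0.0ms=0b +452.261ms=3/2b
2) 452.261ms=3/2b +452.261ms=3/2b
3) 904.523ms=3b +904.523ms=3b
4) 1809.045ms=6b +258.435ms=6/7b
5) 2067.48ms=48/7b +258.435ms=6/7b
6) 2325.915ms=54/7b +258.435ms=6/7b
7) 2584.35ms=60/7b +258.435ms=6/7b
8) 2842.785ms=66/7b +516.87ms=12/7b
9) 3359.655ms=78/7b +258.435ms=6/7b
Σ=12b of 12 (199bpm 6/8) — PASS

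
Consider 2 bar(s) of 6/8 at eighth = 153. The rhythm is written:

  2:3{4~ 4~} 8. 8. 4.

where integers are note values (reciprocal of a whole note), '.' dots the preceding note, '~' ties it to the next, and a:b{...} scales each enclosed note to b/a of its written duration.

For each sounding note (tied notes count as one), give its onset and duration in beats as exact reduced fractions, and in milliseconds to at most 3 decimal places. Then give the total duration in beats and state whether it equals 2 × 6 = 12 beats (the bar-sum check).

1) 0.0ms=0b +2941.176ms=15/2b
2) 2941.176ms=15/2b +588.235ms=3/2b
3) 3529.412ms=9b +1176.471ms=3b
Σ=12b of 12 (153bpm 6/8) — PASS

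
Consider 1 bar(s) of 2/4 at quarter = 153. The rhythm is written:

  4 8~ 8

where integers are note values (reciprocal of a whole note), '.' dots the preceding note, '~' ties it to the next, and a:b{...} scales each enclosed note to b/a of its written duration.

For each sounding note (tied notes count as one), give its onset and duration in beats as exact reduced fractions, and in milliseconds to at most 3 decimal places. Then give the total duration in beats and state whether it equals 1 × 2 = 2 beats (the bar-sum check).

1) 0.0ms=0b +392.157ms=1b
2) 392.157ms=1b +392.157ms=1b
Σ=2b of 2 (153bpm 2/4) — PASS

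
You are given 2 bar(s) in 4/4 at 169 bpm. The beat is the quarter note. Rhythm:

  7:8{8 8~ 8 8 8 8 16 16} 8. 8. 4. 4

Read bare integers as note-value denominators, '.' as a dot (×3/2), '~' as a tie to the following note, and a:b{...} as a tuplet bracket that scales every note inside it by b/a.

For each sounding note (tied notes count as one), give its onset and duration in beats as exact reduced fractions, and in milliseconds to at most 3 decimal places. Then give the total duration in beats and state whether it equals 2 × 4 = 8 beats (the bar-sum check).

1) 0.0ms=0b +202.874ms=4/7b
2) 202.874ms=4/7b +405.748ms=8/7b
3) 608.622ms=12/7b +202.874ms=4/7b
4) 811.496ms=16/7b +202.874ms=4/7b
5) 1014.37ms=20/7b +202.874ms=4/7b
6) 1217.244ms=24/7b +101.437ms=2/7b
7) 1318.681ms=26/7b +101.437ms=2/7b
8) 1420.118ms=4b +266.272ms=3/4b
9) 1686.391ms=19/4b +266.272ms=3/4b
10) 1952.663ms=11/2b +532.544ms=3/2b
11) 2485.207ms=7b +355.03ms=1b
Σ=8b of 8 (169bpm 4/4) — PASS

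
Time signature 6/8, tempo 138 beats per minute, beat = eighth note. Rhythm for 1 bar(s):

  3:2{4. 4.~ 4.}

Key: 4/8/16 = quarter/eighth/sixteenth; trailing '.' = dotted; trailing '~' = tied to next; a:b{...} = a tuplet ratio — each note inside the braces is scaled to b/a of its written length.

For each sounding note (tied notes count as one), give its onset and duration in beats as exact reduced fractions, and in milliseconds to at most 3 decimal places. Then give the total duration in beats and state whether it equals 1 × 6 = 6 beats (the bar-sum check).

1) 0.0ms=0b +869.565ms=2b
2) 869.565ms=2b +1739.13ms=4b
Σ=6b of 6 (138bpm 6/8) — PASS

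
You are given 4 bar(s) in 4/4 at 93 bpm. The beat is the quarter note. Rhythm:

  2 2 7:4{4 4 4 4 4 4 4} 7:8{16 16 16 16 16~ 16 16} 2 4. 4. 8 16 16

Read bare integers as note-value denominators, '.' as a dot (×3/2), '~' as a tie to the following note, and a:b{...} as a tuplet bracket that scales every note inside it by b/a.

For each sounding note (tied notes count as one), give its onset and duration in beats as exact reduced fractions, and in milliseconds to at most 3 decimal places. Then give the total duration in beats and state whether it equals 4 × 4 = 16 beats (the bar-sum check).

1) 0.0ms=0b +1290.323ms=2b
2) 1290.323ms=2b +1290.323ms=2b
3) 2580.645ms=4b +368.664ms=4/7b
4) 2949.309ms=32/7b +368.664ms=4/7b
5) 3317.972ms=36/7b +368.664ms=4/7b
6) 3686.636ms=40/7b +368.664ms=4/7b
7) 4055.3ms=44/7b +368.664ms=4/7b
8) 4423.963ms=48/7b +368.664ms=4/7b
9) 4792.627ms=52/7b +368.664ms=4/7b
10) 5161.29ms=8b +184.332ms=2/7b
11) 5345.622ms=58/7b +184.332ms=2/7b
12) 5529.954ms=60/7b +184.332ms=2/7b
13) 5714.286ms=62/7b +184.332ms=2/7b
14) 5898.618ms=64/7b +368.664ms=4/7b
15) 6267.281ms=68/7b +184.332ms=2/7b
16) 6451.613ms=10b +1290.323ms=2b
17) 7741.935ms=12b +967.742ms=3/2b
18) 8709.677ms=27/2b +967.742ms=3/2b
19) 9677.419ms=15b +322.581ms=1/2b
20) 10000.0ms=31/2b +161.29ms=1/4b
21) 10161.29ms=63/4b +161.29ms=1/4b
Σ=16b of 16 (93bpm 4/4) — PASS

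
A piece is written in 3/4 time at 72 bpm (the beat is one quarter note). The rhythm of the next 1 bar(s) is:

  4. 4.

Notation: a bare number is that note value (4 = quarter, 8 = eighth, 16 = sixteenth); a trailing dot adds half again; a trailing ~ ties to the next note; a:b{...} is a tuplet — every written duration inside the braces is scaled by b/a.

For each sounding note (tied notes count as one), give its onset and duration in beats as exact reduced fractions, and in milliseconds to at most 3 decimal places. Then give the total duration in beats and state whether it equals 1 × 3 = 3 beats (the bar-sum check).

1) 0.0ms=0b +1250.0ms=3/2b
2) 1250.0ms=3/2b +1250.0ms=3/2b
Σ=3b of 3 (72bpm 3/4) — PASS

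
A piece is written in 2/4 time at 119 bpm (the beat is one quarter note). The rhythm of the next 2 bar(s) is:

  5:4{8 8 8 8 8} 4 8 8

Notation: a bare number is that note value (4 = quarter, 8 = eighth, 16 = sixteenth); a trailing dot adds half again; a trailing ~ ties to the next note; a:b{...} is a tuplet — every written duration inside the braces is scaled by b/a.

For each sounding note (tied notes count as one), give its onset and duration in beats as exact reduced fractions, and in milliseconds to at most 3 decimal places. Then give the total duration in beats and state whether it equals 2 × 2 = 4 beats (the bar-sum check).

1) 0.0ms=0b +201.681ms=2/5b
2) 201.681ms=2/5b +201.681ms=2/5b
3) 403.361ms=4/5b +201.681ms=2/5b
4) 605.042ms=6/5b +201.681ms=2/5b
5) 806.723ms=8/5b +201.681ms=2/5b
6) 1008.403ms=2b +504.202ms=1b
7) 1512.605ms=3b +252.101ms=1/2b
8) 1764.706ms=7/2b +252.101ms=1/2b
Σ=4b of 4 (119bpm 2/4) — PASS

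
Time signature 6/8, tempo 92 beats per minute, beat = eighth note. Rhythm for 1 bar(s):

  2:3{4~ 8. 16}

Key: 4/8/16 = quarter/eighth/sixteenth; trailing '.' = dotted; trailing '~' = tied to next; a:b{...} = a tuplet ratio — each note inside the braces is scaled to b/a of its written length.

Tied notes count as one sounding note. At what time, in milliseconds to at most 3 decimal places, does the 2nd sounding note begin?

1. 0.0ms @ 0 + 3423.913ms (21/4)
2. 3423.913ms @ 21/4 + 489.13ms (3/4)

note 2 onset = 21/4b = 3423.913ms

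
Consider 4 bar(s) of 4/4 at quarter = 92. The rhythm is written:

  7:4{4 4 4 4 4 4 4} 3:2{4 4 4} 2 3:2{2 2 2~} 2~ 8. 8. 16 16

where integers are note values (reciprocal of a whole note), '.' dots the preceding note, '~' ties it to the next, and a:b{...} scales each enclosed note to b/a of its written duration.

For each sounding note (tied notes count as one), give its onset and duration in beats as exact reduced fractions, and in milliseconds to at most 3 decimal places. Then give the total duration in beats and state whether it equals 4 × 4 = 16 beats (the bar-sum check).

1) 0.0ms=0b +372.671ms=4/7b
2) 372.671ms=4/7b +372.671ms=4/7b
3) 745.342ms=8/7b +372.671ms=4/7b
4) 1118.012ms=12/7b +372.671ms=4/7b
5) 1490.683ms=16/7b +372.671ms=4/7b
6) 1863.354ms=20/7b +372.671ms=4/7b
7) 2236.025ms=24/7b +372.671ms=4/7b
8) 2608.696ms=4b +434.783ms=2/3b
9) 3043.478ms=14/3b +434.783ms=2/3b
10) 3478.261ms=16/3b +434.783ms=2/3b
11) 3913.043ms=6b +1304.348ms=2b
12) 5217.391ms=8b +869.565ms=4/3b
13) 6086.957ms=28/3b +869.565ms=4/3b
14) 6956.522ms=32/3b +2663.043ms=49/12b
15) 9619.565ms=59/4b +489.13ms=3/4b
16) 10108.696ms=31/2b +163.043ms=1/4b
17) 10271.739ms=63/4b +163.043ms=1/4b
Σ=16b of 16 (92bpm 4/4) — PASS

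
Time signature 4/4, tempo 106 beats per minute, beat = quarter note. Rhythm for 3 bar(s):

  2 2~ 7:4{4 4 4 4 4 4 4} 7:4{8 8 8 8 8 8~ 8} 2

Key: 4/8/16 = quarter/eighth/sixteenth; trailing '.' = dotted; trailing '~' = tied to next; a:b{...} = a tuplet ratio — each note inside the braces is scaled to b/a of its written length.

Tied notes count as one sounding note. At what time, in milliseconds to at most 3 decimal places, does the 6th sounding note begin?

note 6 onset = 44/7b = 3557.951ms

1. 0.0ms @ 0 + 1132.075ms (2)
2. 1132.075ms @ 2 + 1455.526ms (18/7)
3. 2587.601ms @ 32/7 + 323.45ms (4/7)
4. 2911.051ms @ 36/7 + 323.45ms (4/7)
5. 3234.501ms @ 40/7 + 323.45ms (4/7)
6. 3557.951ms @ 44/7 + 323.45ms (4/7)
7. 3881.402ms @ 48/7 + 323.45ms (4/7)
8. 4204.852ms @ 52/7 + 323.45ms (4/7)
9. 4528.302ms @ 8 + 161.725ms (2/7)
10. 4690.027ms @ 58/7 + 161.725ms (2/7)
11. 4851.752ms @ 60/7 + 161.725ms (2/7)
12. 5013.477ms @ 62/7 + 161.725ms (2/7)
13. 5175.202ms @ 64/7 + 161.725ms (2/7)
14. 5336.927ms @ 66/7 + 323.45ms (4/7)
15. 5660.377ms @ 10 + 1132.075ms (2)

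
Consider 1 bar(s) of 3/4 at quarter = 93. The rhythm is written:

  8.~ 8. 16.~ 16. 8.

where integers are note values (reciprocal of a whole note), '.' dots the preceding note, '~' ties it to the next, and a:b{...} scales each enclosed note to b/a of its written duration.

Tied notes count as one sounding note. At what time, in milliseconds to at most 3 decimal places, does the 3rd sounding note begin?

1. 0.0ms @ 0 + 967.742ms (3/2)
2. 967.742ms @ 3/2 + 483.871ms (3/4)
3. 1451.613ms @ 9/4 + 483.871ms (3/4)

note 3 onset = 9/4b = 1451.613ms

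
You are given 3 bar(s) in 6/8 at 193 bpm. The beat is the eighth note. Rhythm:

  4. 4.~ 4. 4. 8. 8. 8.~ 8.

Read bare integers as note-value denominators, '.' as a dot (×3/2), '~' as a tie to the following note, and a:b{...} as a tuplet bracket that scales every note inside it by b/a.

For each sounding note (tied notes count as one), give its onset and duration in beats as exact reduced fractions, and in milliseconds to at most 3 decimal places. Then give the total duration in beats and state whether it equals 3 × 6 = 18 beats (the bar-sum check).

1) 0.0ms=0b +932.642ms=3b
2) 932.642ms=3b +1865.285ms=6b
3) 2797.927ms=9b +932.642ms=3b
4) 3730.57ms=12b +466.321ms=3/2b
5) 4196.891ms=27/2b +466.321ms=3/2b
6) 4663.212ms=15b +932.642ms=3b
Σ=18b of 18 (193bpm 6/8) — PASS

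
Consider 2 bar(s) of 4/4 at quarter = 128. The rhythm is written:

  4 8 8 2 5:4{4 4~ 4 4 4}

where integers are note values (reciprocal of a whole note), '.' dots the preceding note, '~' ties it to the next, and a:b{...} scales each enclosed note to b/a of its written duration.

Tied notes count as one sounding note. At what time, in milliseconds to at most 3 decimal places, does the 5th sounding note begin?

1. 0.0ms @ 0 + 468.75ms (1)
2. 468.75ms @ 1 + 234.375ms (1/2)
3. 703.125ms @ 3/2 + 234.375ms (1/2)
4. 937.5ms @ 2 + 937.5ms (2)
5. 1875.0ms @ 4 + 375.0ms (4/5)
6. 2250.0ms @ 24/5 + 750.0ms (8/5)
7. 3000.0ms @ 32/5 + 375.0ms (4/5)
8. 3375.0ms @ 36/5 + 375.0ms (4/5)

note 5 onset = 4b = 1875.0ms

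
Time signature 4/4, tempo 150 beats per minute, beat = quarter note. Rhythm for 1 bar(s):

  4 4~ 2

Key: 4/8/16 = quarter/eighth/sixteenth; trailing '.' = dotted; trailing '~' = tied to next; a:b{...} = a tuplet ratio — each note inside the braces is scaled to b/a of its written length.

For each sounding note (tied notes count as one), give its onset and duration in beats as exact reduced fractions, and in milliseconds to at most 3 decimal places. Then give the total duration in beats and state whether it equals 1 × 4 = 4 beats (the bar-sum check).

1) 0.0ms=0b +400.0ms=1b
2) 400.0ms=1b +1200.0ms=3b
Σ=4b of 4 (150bpm 4/4) — PASS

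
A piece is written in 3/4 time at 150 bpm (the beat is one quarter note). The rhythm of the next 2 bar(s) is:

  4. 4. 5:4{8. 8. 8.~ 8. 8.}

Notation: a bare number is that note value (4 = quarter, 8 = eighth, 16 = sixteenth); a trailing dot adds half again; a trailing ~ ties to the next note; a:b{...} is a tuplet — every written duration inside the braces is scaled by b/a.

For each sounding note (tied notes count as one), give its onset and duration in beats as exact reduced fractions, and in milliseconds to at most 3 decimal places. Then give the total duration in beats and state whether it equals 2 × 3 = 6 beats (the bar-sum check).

1) 0.0ms=0b +600.0ms=3/2b
2) 600.0ms=3/2b +600.0ms=3/2b
3) 1200.0ms=3b +240.0ms=3/5b
4) 1440.0ms=18/5b +240.0ms=3/5b
5) 1680.0ms=21/5b +480.0ms=6/5b
6) 2160.0ms=27/5b +240.0ms=3/5b
Σ=6b of 6 (150bpm 3/4) — PASS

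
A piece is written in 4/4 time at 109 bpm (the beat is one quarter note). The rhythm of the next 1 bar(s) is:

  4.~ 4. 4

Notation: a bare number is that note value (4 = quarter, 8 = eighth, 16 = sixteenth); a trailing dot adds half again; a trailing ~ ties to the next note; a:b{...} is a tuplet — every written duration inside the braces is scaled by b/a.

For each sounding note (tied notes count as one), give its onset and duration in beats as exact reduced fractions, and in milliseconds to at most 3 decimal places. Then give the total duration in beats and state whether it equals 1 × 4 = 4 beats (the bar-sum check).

1) 0.0ms=0b +1651.376ms=3b
2) 1651.376ms=3b +550.459ms=1b
Σ=4b of 4 (109bpm 4/4) — PASS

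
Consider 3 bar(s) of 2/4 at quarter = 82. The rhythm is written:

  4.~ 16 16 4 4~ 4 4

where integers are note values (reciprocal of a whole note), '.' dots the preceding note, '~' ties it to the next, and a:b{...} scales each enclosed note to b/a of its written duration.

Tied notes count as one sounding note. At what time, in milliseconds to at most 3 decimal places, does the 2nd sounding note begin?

1. 0.0ms @ 0 + 1280.488ms (7/4)
2. 1280.488ms @ 7/4 + 182.927ms (1/4)
3. 1463.415ms @ 2 + 731.707ms (1)
4. 2195.122ms @ 3 + 1463.415ms (2)
5. 3658.537ms @ 5 + 731.707ms (1)

note 2 onset = 7/4b = 1280.488ms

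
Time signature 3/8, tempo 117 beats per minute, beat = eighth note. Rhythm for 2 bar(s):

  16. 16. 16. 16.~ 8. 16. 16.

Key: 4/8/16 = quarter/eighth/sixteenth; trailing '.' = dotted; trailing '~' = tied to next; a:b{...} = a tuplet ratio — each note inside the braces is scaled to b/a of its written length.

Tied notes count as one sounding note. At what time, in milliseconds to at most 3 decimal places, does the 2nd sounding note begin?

1. 0.0ms @ 0 + 384.615ms (3/4)
2. 384.615ms @ 3/4 + 384.615ms (3/4)
3. 769.231ms @ 3/2 + 384.615ms (3/4)
4. 1153.846ms @ 9/4 + 1153.846ms (9/4)
5. 2307.692ms @ 9/2 + 384.615ms (3/4)
6. 2692.308ms @ 21/4 + 384.615ms (3/4)

note 2 onset = 3/4b = 384.615ms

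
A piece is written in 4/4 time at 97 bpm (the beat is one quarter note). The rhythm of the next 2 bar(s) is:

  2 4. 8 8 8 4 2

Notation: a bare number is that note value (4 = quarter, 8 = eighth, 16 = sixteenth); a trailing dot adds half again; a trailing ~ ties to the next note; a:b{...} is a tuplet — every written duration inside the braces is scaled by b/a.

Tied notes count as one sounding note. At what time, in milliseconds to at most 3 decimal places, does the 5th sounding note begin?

1. 0.0ms @ 0 + 1237.113ms (2)
2. 1237.113ms @ 2 + 927.835ms (3/2)
3. 2164.948ms @ 7/2 + 309.278ms (1/2)
4. 2474.227ms @ 4 + 309.278ms (1/2)
5. 2783.505ms @ 9/2 + 309.278ms (1/2)
6. 3092.784ms @ 5 + 618.557ms (1)
7. 3711.34ms @ 6 + 1237.113ms (2)

note 5 onset = 9/2b = 2783.505ms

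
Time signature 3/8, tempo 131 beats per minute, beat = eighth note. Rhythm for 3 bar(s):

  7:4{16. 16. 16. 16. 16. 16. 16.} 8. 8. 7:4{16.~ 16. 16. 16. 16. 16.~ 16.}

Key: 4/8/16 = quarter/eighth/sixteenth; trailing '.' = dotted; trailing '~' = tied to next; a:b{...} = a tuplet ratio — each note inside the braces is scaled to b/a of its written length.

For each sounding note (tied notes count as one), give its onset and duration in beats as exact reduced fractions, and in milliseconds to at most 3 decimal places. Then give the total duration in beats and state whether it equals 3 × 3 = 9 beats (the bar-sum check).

1) 0.0ms=0b +196.292ms=3/7b
2) 196.292ms=3/7b +196.292ms=3/7b
3) 392.585ms=6/7b +196.292ms=3/7b
4) 588.877ms=9/7b +196.292ms=3/7b
5) 785.169ms=12/7b +196.292ms=3/7b
6) 981.461ms=15/7b +196.292ms=3/7b
7) 1177.754ms=18/7b +196.292ms=3/7b
8) 1374.046ms=3b +687.023ms=3/2b
9) 2061.069ms=9/2b +687.023ms=3/2b
10) 2748.092ms=6b +392.585ms=6/7b
11) 3140.676ms=48/7b +196.292ms=3/7b
12) 3336.968ms=51/7b +196.292ms=3/7b
13) 3533.261ms=54/7b +196.292ms=3/7b
14) 3729.553ms=57/7b +392.585ms=6/7b
Σ=9b of 9 (131bpm 3/8) — PASS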